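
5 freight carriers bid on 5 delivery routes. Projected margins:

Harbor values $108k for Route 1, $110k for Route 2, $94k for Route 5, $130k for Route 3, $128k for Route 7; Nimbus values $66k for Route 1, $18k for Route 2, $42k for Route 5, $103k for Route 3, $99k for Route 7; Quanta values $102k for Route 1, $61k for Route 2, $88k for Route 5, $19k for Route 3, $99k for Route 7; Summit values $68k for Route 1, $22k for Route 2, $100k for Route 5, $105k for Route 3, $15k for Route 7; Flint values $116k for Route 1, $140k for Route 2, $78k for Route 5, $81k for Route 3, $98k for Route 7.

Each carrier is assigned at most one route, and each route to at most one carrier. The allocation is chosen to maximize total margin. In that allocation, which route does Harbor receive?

Harbor receives Route 7.

Treat this as an assignment problem: match each carrier to one route.
Optimal: Harbor→Route 7 ($128k), Nimbus→Route 3 ($103k), Quanta→Route 1 ($102k), Summit→Route 5 ($100k), Flint→Route 2 ($140k) — total 128+103+102+100+140 = $573k.
Max-entry greedy (repeatedly take the single best remaining cell) gives $571k, worse by 2.
Swapping Quanta↔Harbor (Quanta→Route 7 $99k, Harbor→Route 1 $108k) loses 23.
Checked against all permutations: $573k is optimal.
Harbor's own top route is Route 3 ($130k), but forcing Harbor→Route 3 and reassigning the rest optimally gives only $571k — worse by 2.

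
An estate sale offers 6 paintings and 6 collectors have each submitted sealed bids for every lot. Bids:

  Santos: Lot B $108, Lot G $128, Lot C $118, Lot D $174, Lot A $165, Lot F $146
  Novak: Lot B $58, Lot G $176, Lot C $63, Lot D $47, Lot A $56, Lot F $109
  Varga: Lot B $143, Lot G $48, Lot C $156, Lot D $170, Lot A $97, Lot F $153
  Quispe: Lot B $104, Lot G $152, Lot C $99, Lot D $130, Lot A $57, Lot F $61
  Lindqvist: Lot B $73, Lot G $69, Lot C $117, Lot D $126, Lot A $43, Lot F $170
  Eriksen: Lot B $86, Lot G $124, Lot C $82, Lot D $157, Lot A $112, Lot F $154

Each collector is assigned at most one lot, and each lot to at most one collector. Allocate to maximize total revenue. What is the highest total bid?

This is the linear assignment problem.
Optimal: Santos→Lot A ($165), Novak→Lot G ($176), Varga→Lot C ($156), Quispe→Lot B ($104), Lindqvist→Lot F ($170), Eriksen→Lot D ($157) — total 165+176+156+104+170+157 = $928.
Column-greedy (each lot in turn goes to its best remaining collector) gives $821, worse by 107.
Every other assignment is strictly worse.

Max total: $928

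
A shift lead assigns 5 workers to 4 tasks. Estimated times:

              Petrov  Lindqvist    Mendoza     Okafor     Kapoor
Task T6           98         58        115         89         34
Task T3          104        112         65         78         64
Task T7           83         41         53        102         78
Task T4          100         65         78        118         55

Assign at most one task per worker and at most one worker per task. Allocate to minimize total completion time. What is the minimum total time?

Min total: 230 min

Optimal: Kapoor→Task T6 (34 min), Okafor→Task T3 (78 min), Mendoza→Task T7 (53 min), Lindqvist→Task T4 (65 min) — total 34+78+53+65 = 230 min.
Min-entry greedy (repeatedly take the single cheapest remaining cell) gives 240 min, worse by 10.
Next-best assignment: Kapoor→Task T6, Okafor→Task T3, Lindqvist→Task T7, Mendoza→Task T4 = 231 min.
Checked against all permutations: 230 min is optimal.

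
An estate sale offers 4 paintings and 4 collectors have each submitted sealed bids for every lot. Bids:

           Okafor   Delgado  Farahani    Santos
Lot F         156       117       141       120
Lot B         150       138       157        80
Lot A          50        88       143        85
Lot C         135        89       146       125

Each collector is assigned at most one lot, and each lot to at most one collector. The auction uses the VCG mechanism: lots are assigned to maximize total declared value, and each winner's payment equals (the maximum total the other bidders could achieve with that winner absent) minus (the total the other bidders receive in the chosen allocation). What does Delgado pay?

Efficient allocation: Okafor→Lot F ($156), Delgado→Lot B ($138), Farahani→Lot A ($143), Santos→Lot C ($125); total welfare W = $562.
Delgado receives Lot B at value $138, so the others get W − 138 = $424.
Without Delgado: best allocation of the remaining 3 bidders over all 4 lots is Okafor→Lot F ($156), Farahani→Lot B ($157), Santos→Lot C ($125), total $438.
VCG payment = (others' best without Delgado) − (others' welfare with Delgado) = 438 − 424 = $14.

Delgado pays $14.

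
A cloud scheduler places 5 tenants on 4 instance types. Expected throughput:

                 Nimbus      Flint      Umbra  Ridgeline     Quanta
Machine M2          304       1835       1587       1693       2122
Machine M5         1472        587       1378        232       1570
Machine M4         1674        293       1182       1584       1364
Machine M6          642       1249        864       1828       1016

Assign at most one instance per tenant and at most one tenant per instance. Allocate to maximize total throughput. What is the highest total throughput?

Maximum total: 7002 ops/s

Optimal: Quanta→Machine M2 (2122 ops/s), Umbra→Machine M5 (1378 ops/s), Nimbus→Machine M4 (1674 ops/s), Ridgeline→Machine M6 (1828 ops/s) — total 2122+1378+1674+1828 = 7002 ops/s.
Row-greedy (each tenant in turn takes its best remaining instance) gives 6715 ops/s, worse by 287.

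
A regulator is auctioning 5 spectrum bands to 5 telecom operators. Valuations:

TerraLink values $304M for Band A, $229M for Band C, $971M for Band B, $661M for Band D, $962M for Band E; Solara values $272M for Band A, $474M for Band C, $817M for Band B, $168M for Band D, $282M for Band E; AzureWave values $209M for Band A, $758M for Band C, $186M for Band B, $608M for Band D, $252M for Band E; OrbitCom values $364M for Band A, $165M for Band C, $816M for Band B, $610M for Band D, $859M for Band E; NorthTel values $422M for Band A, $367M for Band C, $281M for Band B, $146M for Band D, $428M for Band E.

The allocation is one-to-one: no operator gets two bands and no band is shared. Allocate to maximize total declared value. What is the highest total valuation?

Max total: $3569M

Treat this as an assignment problem: match each operator to one band.
Optimal: TerraLink→Band E ($962M), Solara→Band B ($817M), AzureWave→Band C ($758M), OrbitCom→Band D ($610M), NorthTel→Band A ($422M) — total 962+817+758+610+422 = $3569M.
Row-greedy (each operator in turn takes its best remaining band) gives $3334M, worse by 235.
Next-best assignment: TerraLink→Band D, Solara→Band B, AzureWave→Band C, OrbitCom→Band E, NorthTel→Band A = $3517M.
Checked against all permutations: $3569M is optimal.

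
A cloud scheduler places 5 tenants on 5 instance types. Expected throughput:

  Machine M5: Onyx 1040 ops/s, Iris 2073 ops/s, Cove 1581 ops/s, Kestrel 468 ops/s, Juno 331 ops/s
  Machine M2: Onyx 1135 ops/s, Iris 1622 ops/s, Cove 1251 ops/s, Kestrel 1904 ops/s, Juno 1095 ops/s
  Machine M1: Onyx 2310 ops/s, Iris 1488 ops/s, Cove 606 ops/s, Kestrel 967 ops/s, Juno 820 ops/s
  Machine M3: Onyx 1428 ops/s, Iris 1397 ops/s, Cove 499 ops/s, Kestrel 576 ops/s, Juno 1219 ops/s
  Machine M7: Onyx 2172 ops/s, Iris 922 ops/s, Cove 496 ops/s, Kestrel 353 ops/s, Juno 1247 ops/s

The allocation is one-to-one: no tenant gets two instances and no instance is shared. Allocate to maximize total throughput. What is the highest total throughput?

Optimal: Onyx→Machine M1 (2310 ops/s), Iris→Machine M3 (1397 ops/s), Cove→Machine M5 (1581 ops/s), Kestrel→Machine M2 (1904 ops/s), Juno→Machine M7 (1247 ops/s) — total 2310+1397+1581+1904+1247 = 8439 ops/s.
Max-entry greedy (repeatedly take the single best remaining cell) gives 8033 ops/s, worse by 406.
Swapping Iris↔Onyx (Iris→Machine M1 1488 ops/s, Onyx→Machine M3 1428 ops/s) loses 791.
Checked against all permutations: 8439 ops/s is optimal.

Maximum total: 8439 ops/s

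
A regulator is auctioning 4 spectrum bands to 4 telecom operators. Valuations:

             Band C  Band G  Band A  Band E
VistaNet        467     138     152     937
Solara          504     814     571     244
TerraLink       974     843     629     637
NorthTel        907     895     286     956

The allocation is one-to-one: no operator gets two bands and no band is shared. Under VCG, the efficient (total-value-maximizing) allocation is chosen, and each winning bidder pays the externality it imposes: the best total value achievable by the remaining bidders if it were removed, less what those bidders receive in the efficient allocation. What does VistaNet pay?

Efficient allocation: VistaNet→Band E ($937M), Solara→Band A ($571M), TerraLink→Band C ($974M), NorthTel→Band G ($895M); total welfare W = $3377M.
VistaNet receives Band E at value $937M, so the others get W − 937 = $2440M.
Without VistaNet: best allocation of the remaining 3 bidders over all 4 bands is Solara→Band G ($814M), TerraLink→Band C ($974M), NorthTel→Band E ($956M), total $2744M.
VCG payment = (others' best without VistaNet) − (others' welfare with VistaNet) = 2744 − 2440 = $304M.

VistaNet pays $304M.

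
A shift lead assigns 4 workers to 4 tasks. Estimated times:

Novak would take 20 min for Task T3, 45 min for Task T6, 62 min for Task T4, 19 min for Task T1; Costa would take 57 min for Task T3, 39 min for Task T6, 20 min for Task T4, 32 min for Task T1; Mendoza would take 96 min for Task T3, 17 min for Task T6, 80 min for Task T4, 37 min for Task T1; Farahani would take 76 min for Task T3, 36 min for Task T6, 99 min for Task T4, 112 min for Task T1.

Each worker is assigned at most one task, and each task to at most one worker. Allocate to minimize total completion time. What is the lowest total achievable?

Minimum total: 113 min

Optimal: Novak→Task T3 (20 min), Costa→Task T4 (20 min), Mendoza→Task T1 (37 min), Farahani→Task T6 (36 min) — total 20+20+37+36 = 113 min.
Min-entry greedy (repeatedly take the single cheapest remaining cell) gives 132 min, worse by 19.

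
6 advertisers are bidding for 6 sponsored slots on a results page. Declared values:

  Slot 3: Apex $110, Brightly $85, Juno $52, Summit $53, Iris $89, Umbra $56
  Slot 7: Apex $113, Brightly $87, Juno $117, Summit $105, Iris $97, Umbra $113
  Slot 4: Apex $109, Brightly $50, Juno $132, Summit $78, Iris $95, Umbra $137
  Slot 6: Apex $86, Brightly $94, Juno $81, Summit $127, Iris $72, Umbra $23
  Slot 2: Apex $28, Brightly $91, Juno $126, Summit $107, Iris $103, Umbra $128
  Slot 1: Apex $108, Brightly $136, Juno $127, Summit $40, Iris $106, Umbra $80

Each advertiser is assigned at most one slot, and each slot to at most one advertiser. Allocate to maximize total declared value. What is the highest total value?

This is a one-to-one assignment (maximum-weight bipartite matching).
Optimal: Apex→Slot 3 ($110), Brightly→Slot 1 ($136), Juno→Slot 2 ($126), Summit→Slot 6 ($127), Iris→Slot 7 ($97), Umbra→Slot 4 ($137) — total 110+136+126+127+97+137 = $733.
Row-greedy (each advertiser in turn takes its best remaining slot) gives $667, worse by 66.

Max total: $733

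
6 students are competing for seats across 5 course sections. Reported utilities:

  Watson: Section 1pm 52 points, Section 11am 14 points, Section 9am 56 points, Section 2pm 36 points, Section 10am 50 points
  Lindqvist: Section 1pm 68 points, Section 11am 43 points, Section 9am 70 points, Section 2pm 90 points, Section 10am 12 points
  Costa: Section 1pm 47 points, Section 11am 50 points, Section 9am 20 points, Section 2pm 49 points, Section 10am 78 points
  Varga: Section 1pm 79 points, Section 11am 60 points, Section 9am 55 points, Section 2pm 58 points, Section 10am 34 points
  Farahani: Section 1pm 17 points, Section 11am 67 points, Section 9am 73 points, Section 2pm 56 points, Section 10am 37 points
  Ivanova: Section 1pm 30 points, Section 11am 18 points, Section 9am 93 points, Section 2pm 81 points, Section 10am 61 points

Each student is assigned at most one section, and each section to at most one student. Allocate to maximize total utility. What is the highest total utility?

Max total: 407 points

Optimal: Varga→Section 1pm (79 points), Farahani→Section 11am (67 points), Ivanova→Section 9am (93 points), Lindqvist→Section 2pm (90 points), Costa→Section 10am (78 points) — total 79+67+93+90+78 = 407 points.
Row-greedy (each student in turn takes its best remaining section) gives 370 points, worse by 37.
Next-best assignment: Watson→Section 1pm, Farahani→Section 11am, Ivanova→Section 9am, Lindqvist→Section 2pm, Costa→Section 10am = 380 points.
Swapping Varga↔Ivanova (Varga→Section 9am 55 points, Ivanova→Section 1pm 30 points) loses 87.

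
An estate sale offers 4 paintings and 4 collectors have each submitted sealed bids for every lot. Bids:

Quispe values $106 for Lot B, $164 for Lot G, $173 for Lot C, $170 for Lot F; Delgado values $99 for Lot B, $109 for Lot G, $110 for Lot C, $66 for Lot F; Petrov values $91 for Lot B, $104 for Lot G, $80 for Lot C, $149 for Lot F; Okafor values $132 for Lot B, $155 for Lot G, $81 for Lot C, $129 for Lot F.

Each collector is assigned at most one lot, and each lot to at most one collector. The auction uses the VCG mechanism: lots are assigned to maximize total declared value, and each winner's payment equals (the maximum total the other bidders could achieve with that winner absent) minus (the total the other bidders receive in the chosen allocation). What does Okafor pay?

Okafor pays $10.

Efficient allocation: Quispe→Lot C ($173), Delgado→Lot B ($99), Petrov→Lot F ($149), Okafor→Lot G ($155); total welfare W = $576.
Okafor receives Lot G at value $155, so the others get W − 155 = $421.
Without Okafor: best allocation of the remaining 3 bidders over all 4 lots is Quispe→Lot C ($173), Delgado→Lot G ($109), Petrov→Lot F ($149), total $431.
VCG payment = (others' best without Okafor) − (others' welfare with Okafor) = 431 − 421 = $10.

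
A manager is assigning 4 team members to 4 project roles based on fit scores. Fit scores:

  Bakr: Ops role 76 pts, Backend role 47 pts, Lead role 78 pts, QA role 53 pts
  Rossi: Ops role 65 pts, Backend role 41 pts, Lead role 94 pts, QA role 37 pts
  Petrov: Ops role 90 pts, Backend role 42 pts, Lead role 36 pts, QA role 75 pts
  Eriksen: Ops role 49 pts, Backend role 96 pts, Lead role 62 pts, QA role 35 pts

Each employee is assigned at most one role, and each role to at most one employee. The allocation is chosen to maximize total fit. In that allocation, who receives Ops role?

Optimal: Bakr→Ops role (76 pts), Rossi→Lead role (94 pts), Petrov→QA role (75 pts), Eriksen→Backend role (96 pts) — total 76+94+75+96 = 341 pts.
Row-greedy (each employee in turn takes its best remaining role) gives 314 pts, worse by 27.
Swapping Rossi↔Bakr (Rossi→Ops role 65 pts, Bakr→Lead role 78 pts) loses 27.
Checked against all permutations: 341 pts is optimal.
Bakr's own top role is Lead role (78 pts), but forcing Bakr→Lead role and reassigning the rest optimally gives only 314 pts — worse by 27.

Bakr receives Ops role.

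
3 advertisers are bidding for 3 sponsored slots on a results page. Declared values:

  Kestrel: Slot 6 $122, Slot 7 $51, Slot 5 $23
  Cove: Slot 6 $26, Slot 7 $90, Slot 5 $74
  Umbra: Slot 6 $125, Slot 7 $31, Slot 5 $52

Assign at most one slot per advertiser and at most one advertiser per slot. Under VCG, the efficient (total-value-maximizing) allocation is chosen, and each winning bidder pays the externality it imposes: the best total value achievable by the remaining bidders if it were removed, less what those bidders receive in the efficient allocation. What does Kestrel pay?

Efficient allocation: Kestrel→Slot 6 ($122), Cove→Slot 7 ($90), Umbra→Slot 5 ($52); total welfare W = $264.
Kestrel receives Slot 6 at value $122, so the others get W − 122 = $142.
Without Kestrel: best allocation of the remaining 2 bidders over all 3 slots is Cove→Slot 7 ($90), Umbra→Slot 6 ($125), total $215.
VCG payment = (others' best without Kestrel) − (others' welfare with Kestrel) = 215 − 142 = $73.

Kestrel pays $73.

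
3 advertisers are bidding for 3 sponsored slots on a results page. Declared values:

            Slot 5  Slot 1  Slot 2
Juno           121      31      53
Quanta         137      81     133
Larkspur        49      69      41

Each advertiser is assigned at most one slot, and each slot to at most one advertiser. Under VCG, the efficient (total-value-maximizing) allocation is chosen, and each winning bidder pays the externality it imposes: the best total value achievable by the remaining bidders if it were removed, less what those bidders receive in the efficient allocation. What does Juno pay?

Efficient allocation: Juno→Slot 5 ($121), Quanta→Slot 2 ($133), Larkspur→Slot 1 ($69); total welfare W = $323.
Juno receives Slot 5 at value $121, so the others get W − 121 = $202.
Without Juno: best allocation of the remaining 2 bidders over all 3 slots is Quanta→Slot 5 ($137), Larkspur→Slot 1 ($69), total $206.
VCG payment = (others' best without Juno) − (others' welfare with Juno) = 206 − 202 = $4.

Juno pays $4.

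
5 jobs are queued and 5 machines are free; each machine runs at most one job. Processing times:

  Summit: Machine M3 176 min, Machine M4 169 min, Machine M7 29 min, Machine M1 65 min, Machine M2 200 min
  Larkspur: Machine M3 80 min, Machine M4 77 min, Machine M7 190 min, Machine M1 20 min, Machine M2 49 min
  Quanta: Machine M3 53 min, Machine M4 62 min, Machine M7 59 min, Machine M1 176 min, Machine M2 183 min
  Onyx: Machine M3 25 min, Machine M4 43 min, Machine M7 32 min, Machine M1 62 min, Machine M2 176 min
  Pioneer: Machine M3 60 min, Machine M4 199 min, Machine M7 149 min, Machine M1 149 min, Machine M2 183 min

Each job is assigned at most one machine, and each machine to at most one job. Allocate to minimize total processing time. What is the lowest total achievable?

Optimal: Summit→Machine M7 (29 min), Larkspur→Machine M2 (49 min), Quanta→Machine M4 (62 min), Onyx→Machine M1 (62 min), Pioneer→Machine M3 (60 min) — total 29+49+62+62+60 = 262 min.
Column-greedy (each machine in turn goes to its cheapest remaining job) gives 319 min, worse by 57.
Next-best assignment: Summit→Machine M1, Larkspur→Machine M2, Quanta→Machine M4, Onyx→Machine M7, Pioneer→Machine M3 = 268 min.
Swapping Pioneer↔Quanta (Pioneer→Machine M4 199 min, Quanta→Machine M3 53 min) adds 130.
Checked against all permutations: 262 min is optimal.

Min total: 262 min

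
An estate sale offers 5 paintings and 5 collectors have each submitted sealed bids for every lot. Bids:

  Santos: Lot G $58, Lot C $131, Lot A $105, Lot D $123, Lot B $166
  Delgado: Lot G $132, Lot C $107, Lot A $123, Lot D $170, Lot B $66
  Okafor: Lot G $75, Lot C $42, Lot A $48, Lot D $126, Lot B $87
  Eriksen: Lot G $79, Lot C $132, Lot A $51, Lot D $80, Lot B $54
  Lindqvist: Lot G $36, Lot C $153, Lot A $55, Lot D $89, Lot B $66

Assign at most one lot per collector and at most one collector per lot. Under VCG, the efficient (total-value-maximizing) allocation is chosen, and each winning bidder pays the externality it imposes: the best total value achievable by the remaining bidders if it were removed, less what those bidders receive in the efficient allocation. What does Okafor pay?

Efficient allocation: Santos→Lot B ($166), Delgado→Lot A ($123), Okafor→Lot D ($126), Eriksen→Lot G ($79), Lindqvist→Lot C ($153); total welfare W = $647.
Okafor receives Lot D at value $126, so the others get W − 126 = $521.
Without Okafor: best allocation of the remaining 4 bidders over all 5 lots is Santos→Lot B ($166), Delgado→Lot D ($170), Eriksen→Lot G ($79), Lindqvist→Lot C ($153), total $568.
VCG payment = (others' best without Okafor) − (others' welfare with Okafor) = 568 − 521 = $47.

Okafor pays $47.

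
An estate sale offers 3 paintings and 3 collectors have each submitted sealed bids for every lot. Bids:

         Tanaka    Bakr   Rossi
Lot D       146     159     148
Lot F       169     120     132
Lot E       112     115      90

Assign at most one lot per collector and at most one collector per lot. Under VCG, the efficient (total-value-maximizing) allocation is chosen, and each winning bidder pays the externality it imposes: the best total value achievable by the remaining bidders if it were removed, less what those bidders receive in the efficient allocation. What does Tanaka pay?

Tanaka pays $28.

Efficient allocation: Tanaka→Lot F ($169), Bakr→Lot E ($115), Rossi→Lot D ($148); total welfare W = $432.
Tanaka receives Lot F at value $169, so the others get W − 169 = $263.
Without Tanaka: best allocation of the remaining 2 bidders over all 3 lots is Bakr→Lot D ($159), Rossi→Lot F ($132), total $291.
VCG payment = (others' best without Tanaka) − (others' welfare with Tanaka) = 291 − 263 = $28.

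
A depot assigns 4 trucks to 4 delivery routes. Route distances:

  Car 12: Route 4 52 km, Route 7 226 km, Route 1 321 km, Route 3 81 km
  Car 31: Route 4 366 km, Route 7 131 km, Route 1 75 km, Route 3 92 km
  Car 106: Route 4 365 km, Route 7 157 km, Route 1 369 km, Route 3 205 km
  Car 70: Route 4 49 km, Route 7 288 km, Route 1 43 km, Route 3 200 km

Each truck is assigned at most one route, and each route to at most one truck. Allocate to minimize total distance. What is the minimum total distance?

Optimal: Car 12→Route 4 (52 km), Car 31→Route 3 (92 km), Car 106→Route 7 (157 km), Car 70→Route 1 (43 km) — total 52+92+157+43 = 344 km.
Row-greedy (each truck in turn takes its cheapest remaining route) gives 484 km, worse by 140.
Next-best assignment: Car 12→Route 3, Car 31→Route 1, Car 106→Route 7, Car 70→Route 4 = 362 km.
Swapping Car 31↔Car 106 (Car 31→Route 7 131 km, Car 106→Route 3 205 km) adds 87.

Minimum total: 344 km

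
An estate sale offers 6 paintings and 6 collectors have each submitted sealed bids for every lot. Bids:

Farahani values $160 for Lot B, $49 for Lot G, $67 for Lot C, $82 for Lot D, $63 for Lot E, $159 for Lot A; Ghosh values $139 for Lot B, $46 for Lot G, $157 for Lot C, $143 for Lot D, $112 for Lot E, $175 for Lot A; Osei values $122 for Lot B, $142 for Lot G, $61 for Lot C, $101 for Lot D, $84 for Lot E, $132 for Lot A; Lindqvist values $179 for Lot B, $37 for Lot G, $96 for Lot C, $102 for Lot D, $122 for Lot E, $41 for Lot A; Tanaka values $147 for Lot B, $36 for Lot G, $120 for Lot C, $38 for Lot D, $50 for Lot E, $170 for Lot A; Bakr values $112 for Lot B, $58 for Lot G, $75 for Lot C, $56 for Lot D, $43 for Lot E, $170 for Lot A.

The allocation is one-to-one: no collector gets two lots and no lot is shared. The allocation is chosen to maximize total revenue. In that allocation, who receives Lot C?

Optimal: Farahani→Lot B ($160), Ghosh→Lot D ($143), Osei→Lot G ($142), Lindqvist→Lot E ($122), Tanaka→Lot C ($120), Bakr→Lot A ($170) — total 160+143+142+122+120+170 = $857.
Column-greedy (each lot in turn goes to its best remaining collector) gives $780, worse by 77.
Swapping Ghosh↔Tanaka (Ghosh→Lot C $157, Tanaka→Lot D $38) loses 68.
Tanaka's own top lot is Lot A ($170), but forcing Tanaka→Lot A and reassigning the rest optimally gives only $812 — worse by 45.

Tanaka receives Lot C.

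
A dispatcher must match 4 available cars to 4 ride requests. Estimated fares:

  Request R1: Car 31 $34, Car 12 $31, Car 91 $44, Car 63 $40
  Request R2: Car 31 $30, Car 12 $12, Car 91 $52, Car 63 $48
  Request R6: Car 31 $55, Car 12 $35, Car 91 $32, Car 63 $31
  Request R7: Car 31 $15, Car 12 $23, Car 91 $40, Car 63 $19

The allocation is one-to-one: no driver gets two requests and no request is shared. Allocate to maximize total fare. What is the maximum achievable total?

Optimal: Car 31→Request R6 ($55), Car 12→Request R1 ($31), Car 91→Request R7 ($40), Car 63→Request R2 ($48) — total 55+31+40+48 = $174.
Max-entry greedy (repeatedly take the single best remaining cell) gives $170, worse by 4.
Swapping Car 12↔Car 63 (Car 12→Request R2 $12, Car 63→Request R1 $40) loses 27.
No other one-to-one assignment exceeds $174.

Maximum total: $174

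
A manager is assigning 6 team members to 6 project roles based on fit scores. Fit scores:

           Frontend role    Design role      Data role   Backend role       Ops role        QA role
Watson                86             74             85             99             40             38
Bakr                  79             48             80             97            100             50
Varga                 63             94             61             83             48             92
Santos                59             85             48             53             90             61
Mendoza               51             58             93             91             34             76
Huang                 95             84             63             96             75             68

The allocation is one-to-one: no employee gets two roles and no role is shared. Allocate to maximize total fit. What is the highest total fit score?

Optimal: Watson→Backend role (99 pts), Bakr→Ops role (100 pts), Varga→QA role (92 pts), Santos→Design role (85 pts), Mendoza→Data role (93 pts), Huang→Frontend role (95 pts) — total 99+100+92+85+93+95 = 564 pts.

Maximum total: 564 pts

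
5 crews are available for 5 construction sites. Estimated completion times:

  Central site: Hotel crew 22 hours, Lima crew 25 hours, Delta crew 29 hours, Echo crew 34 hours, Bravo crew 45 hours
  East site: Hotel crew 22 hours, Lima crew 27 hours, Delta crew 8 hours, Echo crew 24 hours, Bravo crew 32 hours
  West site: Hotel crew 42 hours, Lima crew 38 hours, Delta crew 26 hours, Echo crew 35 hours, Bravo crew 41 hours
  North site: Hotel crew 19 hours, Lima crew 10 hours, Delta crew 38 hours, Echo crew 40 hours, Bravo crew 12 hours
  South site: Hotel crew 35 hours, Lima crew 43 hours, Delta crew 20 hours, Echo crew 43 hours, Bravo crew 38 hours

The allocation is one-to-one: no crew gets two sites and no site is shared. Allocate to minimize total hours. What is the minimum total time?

Treat this as an assignment problem: match each crew to one site.
Optimal: Hotel crew→Central site (22 hours), Lima crew→North site (10 hours), Delta crew→East site (8 hours), Echo crew→West site (35 hours), Bravo crew→South site (38 hours) — total 22+10+8+35+38 = 113 hours.
Next-best assignment: Hotel crew→East site, Lima crew→Central site, Delta crew→South site, Echo crew→West site, Bravo crew→North site = 114 hours.
Swapping Lima crew↔Hotel crew (Lima crew→Central site 25 hours, Hotel crew→North site 19 hours) adds 12.

Minimum total: 113 hours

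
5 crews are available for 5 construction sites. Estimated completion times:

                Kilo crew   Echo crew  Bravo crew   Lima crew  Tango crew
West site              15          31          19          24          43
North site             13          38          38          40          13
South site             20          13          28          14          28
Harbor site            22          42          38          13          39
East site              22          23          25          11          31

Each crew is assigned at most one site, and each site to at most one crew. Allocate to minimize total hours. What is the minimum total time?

Min total: 78 hours

Optimal: Kilo crew→Harbor site (22 hours), Echo crew→South site (13 hours), Bravo crew→West site (19 hours), Lima crew→East site (11 hours), Tango crew→North site (13 hours) — total 22+13+19+11+13 = 78 hours.
Row-greedy (each crew in turn takes its cheapest remaining site) gives 95 hours, worse by 17.
Next-best assignment: Kilo crew→West site, Echo crew→South site, Bravo crew→East site, Lima crew→Harbor site, Tango crew→North site = 79 hours.
No other one-to-one assignment undercuts 78 hours.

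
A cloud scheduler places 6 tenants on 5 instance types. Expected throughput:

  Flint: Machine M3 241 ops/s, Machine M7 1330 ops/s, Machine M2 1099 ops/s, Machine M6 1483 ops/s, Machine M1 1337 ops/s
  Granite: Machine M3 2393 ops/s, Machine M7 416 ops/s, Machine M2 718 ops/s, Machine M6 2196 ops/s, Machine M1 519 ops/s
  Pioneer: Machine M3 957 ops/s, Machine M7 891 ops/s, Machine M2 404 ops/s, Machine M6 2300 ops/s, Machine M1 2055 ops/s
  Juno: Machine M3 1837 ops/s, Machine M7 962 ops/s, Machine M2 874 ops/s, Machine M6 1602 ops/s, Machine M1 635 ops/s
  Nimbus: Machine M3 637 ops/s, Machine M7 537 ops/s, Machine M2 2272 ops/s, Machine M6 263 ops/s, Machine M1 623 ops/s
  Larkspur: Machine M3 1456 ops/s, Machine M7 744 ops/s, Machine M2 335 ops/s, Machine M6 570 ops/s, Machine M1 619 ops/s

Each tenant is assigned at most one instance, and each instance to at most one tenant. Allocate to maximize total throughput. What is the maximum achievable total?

Maximum total: 9690 ops/s

This is the linear assignment problem.
Optimal: Juno→Machine M3 (1837 ops/s), Flint→Machine M7 (1330 ops/s), Nimbus→Machine M2 (2272 ops/s), Granite→Machine M6 (2196 ops/s), Pioneer→Machine M1 (2055 ops/s) — total 1837+1330+2272+2196+2055 = 9690 ops/s.
Column-greedy (each instance in turn goes to its best remaining tenant) gives 8930 ops/s, worse by 760.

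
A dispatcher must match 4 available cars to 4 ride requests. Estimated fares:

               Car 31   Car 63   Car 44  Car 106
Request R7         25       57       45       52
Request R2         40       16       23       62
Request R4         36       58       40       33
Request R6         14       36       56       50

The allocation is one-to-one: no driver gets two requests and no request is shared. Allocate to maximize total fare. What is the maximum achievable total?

Max total: $211

Treat this as an assignment problem: match each driver to one request.
Optimal: Car 31→Request R4 ($36), Car 63→Request R7 ($57), Car 44→Request R6 ($56), Car 106→Request R2 ($62) — total 36+57+56+62 = $211.
Next-best assignment: Car 31→Request R2, Car 63→Request R4, Car 44→Request R6, Car 106→Request R7 = $206.
Swapping Car 31↔Car 44 (Car 31→Request R6 $14, Car 44→Request R4 $40) loses 38.
Checked against all permutations: $211 is optimal.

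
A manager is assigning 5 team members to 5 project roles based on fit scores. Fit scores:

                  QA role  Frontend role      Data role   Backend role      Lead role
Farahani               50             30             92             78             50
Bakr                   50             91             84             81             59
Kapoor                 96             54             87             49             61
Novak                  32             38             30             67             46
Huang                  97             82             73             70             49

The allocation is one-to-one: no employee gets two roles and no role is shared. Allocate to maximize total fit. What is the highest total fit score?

Optimal: Farahani→Data role (92 pts), Bakr→Frontend role (91 pts), Kapoor→Lead role (61 pts), Novak→Backend role (67 pts), Huang→QA role (97 pts) — total 92+91+61+67+97 = 408 pts.
Row-greedy (each employee in turn takes its best remaining role) gives 395 pts, worse by 13.
Checked against all permutations: 408 pts is optimal.

Max total: 408 pts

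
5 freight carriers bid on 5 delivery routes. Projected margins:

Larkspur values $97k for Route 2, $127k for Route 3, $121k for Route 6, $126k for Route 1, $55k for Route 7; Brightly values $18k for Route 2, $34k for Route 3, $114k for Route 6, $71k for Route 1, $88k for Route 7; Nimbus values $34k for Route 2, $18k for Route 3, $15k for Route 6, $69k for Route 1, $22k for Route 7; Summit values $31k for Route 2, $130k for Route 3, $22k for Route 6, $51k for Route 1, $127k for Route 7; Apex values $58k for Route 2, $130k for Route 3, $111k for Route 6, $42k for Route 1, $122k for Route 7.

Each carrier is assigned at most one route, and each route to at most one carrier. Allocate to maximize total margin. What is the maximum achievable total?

Optimal: Larkspur→Route 2 ($97k), Brightly→Route 6 ($114k), Nimbus→Route 1 ($69k), Summit→Route 7 ($127k), Apex→Route 3 ($130k) — total 97+114+69+127+130 = $537k.
Row-greedy (each carrier in turn takes its best remaining route) gives $495k, worse by 42.
Swapping Brightly↔Apex (Brightly→Route 3 $34k, Apex→Route 6 $111k) loses 99.
Every other assignment is strictly worse.

Max total: $537k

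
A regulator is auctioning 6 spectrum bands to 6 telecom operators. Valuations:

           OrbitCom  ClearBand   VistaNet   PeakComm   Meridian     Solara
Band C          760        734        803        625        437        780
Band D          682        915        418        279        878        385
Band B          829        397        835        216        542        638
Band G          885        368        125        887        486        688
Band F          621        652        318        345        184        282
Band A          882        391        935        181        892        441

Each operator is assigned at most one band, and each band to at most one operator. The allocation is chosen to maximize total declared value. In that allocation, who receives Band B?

OrbitCom receives Band B.

Optimal: OrbitCom→Band B ($829M), ClearBand→Band F ($652M), VistaNet→Band A ($935M), PeakComm→Band G ($887M), Meridian→Band D ($878M), Solara→Band C ($780M) — total 829+652+935+887+878+780 = $4961M.
Max-entry greedy (repeatedly take the single best remaining cell) gives $4530M, worse by 431.
Next-best assignment: OrbitCom→Band F, ClearBand→Band D, VistaNet→Band B, PeakComm→Band G, Meridian→Band A, Solara→Band C = $4930M.
OrbitCom's own top band is Band G ($885M), but forcing OrbitCom→Band G and reassigning the rest optimally gives only $4652M — worse by 309.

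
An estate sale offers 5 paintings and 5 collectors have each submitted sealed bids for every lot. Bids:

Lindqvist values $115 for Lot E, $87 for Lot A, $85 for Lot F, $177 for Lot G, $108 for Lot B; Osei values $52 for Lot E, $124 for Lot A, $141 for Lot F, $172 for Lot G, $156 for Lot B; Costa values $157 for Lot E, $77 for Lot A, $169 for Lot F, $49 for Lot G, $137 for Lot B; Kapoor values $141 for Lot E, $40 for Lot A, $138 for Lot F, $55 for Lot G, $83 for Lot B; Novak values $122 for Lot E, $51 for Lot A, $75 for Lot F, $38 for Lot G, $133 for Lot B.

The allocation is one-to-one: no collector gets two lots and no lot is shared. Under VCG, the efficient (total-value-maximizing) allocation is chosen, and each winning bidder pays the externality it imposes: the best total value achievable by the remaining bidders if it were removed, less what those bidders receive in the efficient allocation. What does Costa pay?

Costa pays $18.

Efficient allocation: Lindqvist→Lot G ($177), Osei→Lot A ($124), Costa→Lot F ($169), Kapoor→Lot E ($141), Novak→Lot B ($133); total welfare W = $744.
Costa receives Lot F at value $169, so the others get W − 169 = $575.
Without Costa: best allocation of the remaining 4 bidders over all 5 lots is Lindqvist→Lot G ($177), Osei→Lot B ($156), Kapoor→Lot F ($138), Novak→Lot E ($122), total $593.
VCG payment = (others' best without Costa) − (others' welfare with Costa) = 593 − 575 = $18.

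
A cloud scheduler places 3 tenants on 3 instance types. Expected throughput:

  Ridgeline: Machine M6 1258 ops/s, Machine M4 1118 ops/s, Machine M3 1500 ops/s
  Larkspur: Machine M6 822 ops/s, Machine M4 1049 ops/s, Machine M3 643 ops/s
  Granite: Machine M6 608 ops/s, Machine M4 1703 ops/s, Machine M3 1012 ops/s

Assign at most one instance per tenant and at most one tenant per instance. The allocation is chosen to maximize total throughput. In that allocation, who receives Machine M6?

Optimal: Ridgeline→Machine M3 (1500 ops/s), Larkspur→Machine M6 (822 ops/s), Granite→Machine M4 (1703 ops/s) — total 1500+822+1703 = 4025 ops/s.
Row-greedy (each tenant in turn takes its best remaining instance) gives 3157 ops/s, worse by 868.
Next-best assignment: Ridgeline→Machine M6, Larkspur→Machine M3, Granite→Machine M4 = 3604 ops/s.
Larkspur's own top instance is Machine M4 (1049 ops/s), but forcing Larkspur→Machine M4 and reassigning the rest optimally gives only 3319 ops/s — worse by 706.

Larkspur receives Machine M6.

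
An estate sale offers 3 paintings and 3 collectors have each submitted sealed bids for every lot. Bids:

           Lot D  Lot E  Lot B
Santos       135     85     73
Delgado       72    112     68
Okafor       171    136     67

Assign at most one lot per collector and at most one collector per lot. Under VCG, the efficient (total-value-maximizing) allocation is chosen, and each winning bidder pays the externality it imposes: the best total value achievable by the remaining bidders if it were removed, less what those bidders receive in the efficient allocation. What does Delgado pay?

Efficient allocation: Santos→Lot B ($73), Delgado→Lot E ($112), Okafor→Lot D ($171); total welfare W = $356.
Delgado receives Lot E at value $112, so the others get W − 112 = $244.
Without Delgado: best allocation of the remaining 2 bidders over all 3 lots is Santos→Lot D ($135), Okafor→Lot E ($136), total $271.
VCG payment = (others' best without Delgado) − (others' welfare with Delgado) = 271 − 244 = $27.

Delgado pays $27.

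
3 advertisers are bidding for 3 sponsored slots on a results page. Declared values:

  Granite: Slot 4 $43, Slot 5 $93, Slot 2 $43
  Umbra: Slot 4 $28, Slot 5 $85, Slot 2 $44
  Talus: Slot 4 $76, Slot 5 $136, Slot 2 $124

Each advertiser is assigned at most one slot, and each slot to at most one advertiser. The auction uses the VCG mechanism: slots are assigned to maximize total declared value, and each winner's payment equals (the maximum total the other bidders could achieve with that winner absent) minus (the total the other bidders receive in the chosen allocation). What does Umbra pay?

Efficient allocation: Granite→Slot 4 ($43), Umbra→Slot 5 ($85), Talus→Slot 2 ($124); total welfare W = $252.
Umbra receives Slot 5 at value $85, so the others get W − 85 = $167.
Without Umbra: best allocation of the remaining 2 bidders over all 3 slots is Granite→Slot 5 ($93), Talus→Slot 2 ($124), total $217.
VCG payment = (others' best without Umbra) − (others' welfare with Umbra) = 217 − 167 = $50.

Umbra pays $50.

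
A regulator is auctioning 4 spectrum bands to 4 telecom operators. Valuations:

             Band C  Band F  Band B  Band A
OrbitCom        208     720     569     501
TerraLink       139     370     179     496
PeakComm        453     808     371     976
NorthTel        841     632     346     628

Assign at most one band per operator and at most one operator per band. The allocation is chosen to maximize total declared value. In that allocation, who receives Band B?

OrbitCom receives Band B.

Optimal: OrbitCom→Band B ($569M), TerraLink→Band F ($370M), PeakComm→Band A ($976M), NorthTel→Band C ($841M) — total 569+370+976+841 = $2756M.
Column-greedy (each band in turn goes to its best remaining operator) gives $2714M, worse by 42.
Next-best assignment: OrbitCom→Band F, TerraLink→Band B, PeakComm→Band A, NorthTel→Band C = $2716M.
Swapping OrbitCom↔PeakComm (OrbitCom→Band A $501M, PeakComm→Band B $371M) loses 673.
OrbitCom's own top band is Band F ($720M), but forcing OrbitCom→Band F and reassigning the rest optimally gives only $2716M — worse by 40.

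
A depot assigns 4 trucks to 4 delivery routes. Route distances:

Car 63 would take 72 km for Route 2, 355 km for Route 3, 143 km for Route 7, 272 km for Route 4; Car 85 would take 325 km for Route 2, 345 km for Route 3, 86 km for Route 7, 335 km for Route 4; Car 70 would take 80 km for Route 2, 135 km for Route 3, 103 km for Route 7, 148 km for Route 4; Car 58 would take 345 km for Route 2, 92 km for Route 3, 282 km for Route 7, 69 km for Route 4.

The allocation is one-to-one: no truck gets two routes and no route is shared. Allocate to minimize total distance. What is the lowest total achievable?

This is a one-to-one assignment (minimum-cost bipartite matching).
Optimal: Car 63→Route 2 (72 km), Car 85→Route 7 (86 km), Car 70→Route 3 (135 km), Car 58→Route 4 (69 km) — total 72+86+135+69 = 362 km.
Column-greedy (each route in turn goes to its cheapest remaining truck) gives 398 km, worse by 36.
Next-best assignment: Car 63→Route 2, Car 85→Route 7, Car 70→Route 4, Car 58→Route 3 = 398 km.
Checked against all permutations: 362 km is optimal.

Minimum total: 362 km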